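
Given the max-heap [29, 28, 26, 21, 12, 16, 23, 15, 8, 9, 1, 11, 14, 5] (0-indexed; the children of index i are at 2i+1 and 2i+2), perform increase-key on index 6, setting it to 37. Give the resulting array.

set index 6 from 23 to 37 → [29, 28, 26, 21, 12, 16, 37, 15, 8, 9, 1, 11, 14, 5]
37 > parent 26 at index 2, swap → [29, 28, 37, 21, 12, 16, 26, 15, 8, 9, 1, 11, 14, 5]
37 > parent 29 at index 0, swap → [37, 28, 29, 21, 12, 16, 26, 15, 8, 9, 1, 11, 14, 5]

[37, 28, 29, 21, 12, 16, 26, 15, 8, 9, 1, 11, 14, 5]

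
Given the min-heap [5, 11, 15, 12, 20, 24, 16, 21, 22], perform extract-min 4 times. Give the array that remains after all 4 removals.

[16, 20, 24, 21, 22]

extract-min #1 returns 5:
  remove root 5; move last element 22 to root → [22, 11, 15, 12, 20, 24, 16, 21]
  22 vs smaller child 11 at index 1, swap → [11, 22, 15, 12, 20, 24, 16, 21]
  22 vs smaller child 12 at index 3, swap → [11, 12, 15, 22, 20, 24, 16, 21]
  22 vs only child 21 at index 7, swap → [11, 12, 15, 21, 20, 24, 16, 22]
extract-min #2 returns 11:
  remove root 11; move last element 22 to root → [22, 12, 15, 21, 20, 24, 16]
  22 vs smaller child 12 at index 1, swap → [12, 22, 15, 21, 20, 24, 16]
  22 vs smaller child 20 at index 4, swap → [12, 20, 15, 21, 22, 24, 16]
extract-min #3 returns 12:
  remove root 12; move last element 16 to root → [16, 20, 15, 21, 22, 24]
  16 vs smaller child 15 at index 2, swap → [15, 20, 16, 21, 22, 24]
extract-min #4 returns 15:
  remove root 15; move last element 24 to root → [24, 20, 16, 21, 22]
  24 vs smaller child 16 at index 2, swap → [16, 20, 24, 21, 22]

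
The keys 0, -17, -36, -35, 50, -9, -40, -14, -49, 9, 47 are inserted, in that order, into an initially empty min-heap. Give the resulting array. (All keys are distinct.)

[-49, -40, -36, -35, 9, -9, -17, 0, -14, 50, 47]

Insert 0:
  append 0 at index 0 → [0] (no swap needed)
Insert -17:
  append -17 at index 1 → [0, -17]
  -17 < parent 0 at index 0, swap → [-17, 0]
Insert -36:
  append -36 at index 2 → [-17, 0, -36]
  -36 < parent -17 at index 0, swap → [-36, 0, -17]
Insert -35:
  append -35 at index 3 → [-36, 0, -17, -35]
  -35 < parent 0 at index 1, swap → [-36, -35, -17, 0]
Insert 50:
  append 50 at index 4 → [-36, -35, -17, 0, 50] (no swap needed)
Insert -9:
  append -9 at index 5 → [-36, -35, -17, 0, 50, -9] (no swap needed)
Insert -40:
  append -40 at index 6 → [-36, -35, -17, 0, 50, -9, -40]
  -40 < parent -17 at index 2, swap → [-36, -35, -40, 0, 50, -9, -17]
  -40 < parent -36 at index 0, swap → [-40, -35, -36, 0, 50, -9, -17]
Insert -14:
  append -14 at index 7 → [-40, -35, -36, 0, 50, -9, -17, -14]
  -14 < parent 0 at index 3, swap → [-40, -35, -36, -14, 50, -9, -17, 0]
Insert -49:
  append -49 at index 8 → [-40, -35, -36, -14, 50, -9, -17, 0, -49]
  -49 < parent -14 at index 3, swap → [-40, -35, -36, -49, 50, -9, -17, 0, -14]
  -49 < parent -35 at index 1, swap → [-40, -49, -36, -35, 50, -9, -17, 0, -14]
  -49 < parent -40 at index 0, swap → [-49, -40, -36, -35, 50, -9, -17, 0, -14]
Insert 9:
  append 9 at index 9 → [-49, -40, -36, -35, 50, -9, -17, 0, -14, 9]
  9 < parent 50 at index 4, swap → [-49, -40, -36, -35, 9, -9, -17, 0, -14, 50]
Insert 47:
  append 47 at index 10 → [-49, -40, -36, -35, 9, -9, -17, 0, -14, 50, 47] (no swap needed)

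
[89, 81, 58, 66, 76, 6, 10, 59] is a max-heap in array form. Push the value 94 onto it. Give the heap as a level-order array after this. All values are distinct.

append 94 at index 8 → [89, 81, 58, 66, 76, 6, 10, 59, 94]
94 > parent 66 at index 3, swap → [89, 81, 58, 94, 76, 6, 10, 59, 66]
94 > parent 81 at index 1, swap → [89, 94, 58, 81, 76, 6, 10, 59, 66]
94 > parent 89 at index 0, swap → [94, 89, 58, 81, 76, 6, 10, 59, 66]

[94, 89, 58, 81, 76, 6, 10, 59, 66]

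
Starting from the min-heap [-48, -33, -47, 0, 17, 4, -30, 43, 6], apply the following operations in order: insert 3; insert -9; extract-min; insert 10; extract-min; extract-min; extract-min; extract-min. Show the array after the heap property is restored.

[0, 6, 3, 43, 10, 4, 17]

insert 3:
  append 3 at index 9 → [-48, -33, -47, 0, 17, 4, -30, 43, 6, 3]
  3 < parent 17 at index 4, swap → [-48, -33, -47, 0, 3, 4, -30, 43, 6, 17]
insert -9:
  append -9 at index 10 → [-48, -33, -47, 0, 3, 4, -30, 43, 6, 17, -9]
  -9 < parent 3 at index 4, swap → [-48, -33, -47, 0, -9, 4, -30, 43, 6, 17, 3]
extract-min → returns -48:
  remove root -48; move last element 3 to root → [3, -33, -47, 0, -9, 4, -30, 43, 6, 17]
  3 vs smaller child -47 at index 2, swap → [-47, -33, 3, 0, -9, 4, -30, 43, 6, 17]
  3 vs smaller child -30 at index 6, swap → [-47, -33, -30, 0, -9, 4, 3, 43, 6, 17]
insert 10:
  append 10 at index 10 → [-47, -33, -30, 0, -9, 4, 3, 43, 6, 17, 10] (no swap needed)
extract-min → returns -47:
  remove root -47; move last element 10 to root → [10, -33, -30, 0, -9, 4, 3, 43, 6, 17]
  10 vs smaller child -33 at index 1, swap → [-33, 10, -30, 0, -9, 4, 3, 43, 6, 17]
  10 vs smaller child -9 at index 4, swap → [-33, -9, -30, 0, 10, 4, 3, 43, 6, 17]
extract-min → returns -33:
  remove root -33; move last element 17 to root → [17, -9, -30, 0, 10, 4, 3, 43, 6]
  17 vs smaller child -30 at index 2, swap → [-30, -9, 17, 0, 10, 4, 3, 43, 6]
  17 vs smaller child 3 at index 6, swap → [-30, -9, 3, 0, 10, 4, 17, 43, 6]
extract-min → returns -30:
  remove root -30; move last element 6 to root → [6, -9, 3, 0, 10, 4, 17, 43]
  6 vs smaller child -9 at index 1, swap → [-9, 6, 3, 0, 10, 4, 17, 43]
  6 vs smaller child 0 at index 3, swap → [-9, 0, 3, 6, 10, 4, 17, 43]
extract-min → returns -9:
  remove root -9; move last element 43 to root → [43, 0, 3, 6, 10, 4, 17]
  43 vs smaller child 0 at index 1, swap → [0, 43, 3, 6, 10, 4, 17]
  43 vs smaller child 6 at index 3, swap → [0, 6, 3, 43, 10, 4, 17]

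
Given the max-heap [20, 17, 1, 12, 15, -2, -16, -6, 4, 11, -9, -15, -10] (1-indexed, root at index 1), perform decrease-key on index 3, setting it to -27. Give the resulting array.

set index 3 from 1 to -27 → [20, 17, -27, 12, 15, -2, -16, -6, 4, 11, -9, -15, -10]
-27 vs larger child -2 at index 6, swap → [20, 17, -2, 12, 15, -27, -16, -6, 4, 11, -9, -15, -10]
-27 vs larger child -10 at index 13, swap → [20, 17, -2, 12, 15, -10, -16, -6, 4, 11, -9, -15, -27]

[20, 17, -2, 12, 15, -10, -16, -6, 4, 11, -9, -15, -27]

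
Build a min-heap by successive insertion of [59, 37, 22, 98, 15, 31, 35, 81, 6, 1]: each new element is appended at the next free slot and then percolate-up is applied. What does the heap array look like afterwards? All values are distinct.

Insert 59:
  append 59 at index 0 → [59] (no swap needed)
Insert 37:
  append 37 at index 1 → [59, 37]
  37 < parent 59 at index 0, swap → [37, 59]
Insert 22:
  append 22 at index 2 → [37, 59, 22]
  22 < parent 37 at index 0, swap → [22, 59, 37]
Insert 98:
  append 98 at index 3 → [22, 59, 37, 98] (no swap needed)
Insert 15:
  append 15 at index 4 → [22, 59, 37, 98, 15]
  15 < parent 59 at index 1, swap → [22, 15, 37, 98, 59]
  15 < parent 22 at index 0, swap → [15, 22, 37, 98, 59]
Insert 31:
  append 31 at index 5 → [15, 22, 37, 98, 59, 31]
  31 < parent 37 at index 2, swap → [15, 22, 31, 98, 59, 37]
Insert 35:
  append 35 at index 6 → [15, 22, 31, 98, 59, 37, 35] (no swap needed)
Insert 81:
  append 81 at index 7 → [15, 22, 31, 98, 59, 37, 35, 81]
  81 < parent 98 at index 3, swap → [15, 22, 31, 81, 59, 37, 35, 98]
Insert 6:
  append 6 at index 8 → [15, 22, 31, 81, 59, 37, 35, 98, 6]
  6 < parent 81 at index 3, swap → [15, 22, 31, 6, 59, 37, 35, 98, 81]
  6 < parent 22 at index 1, swap → [15, 6, 31, 22, 59, 37, 35, 98, 81]
  6 < parent 15 at index 0, swap → [6, 15, 31, 22, 59, 37, 35, 98, 81]
Insert 1:
  append 1 at index 9 → [6, 15, 31, 22, 59, 37, 35, 98, 81, 1]
  1 < parent 59 at index 4, swap → [6, 15, 31, 22, 1, 37, 35, 98, 81, 59]
  1 < parent 15 at index 1, swap → [6, 1, 31, 22, 15, 37, 35, 98, 81, 59]
  1 < parent 6 at index 0, swap → [1, 6, 31, 22, 15, 37, 35, 98, 81, 59]

[1, 6, 31, 22, 15, 37, 35, 98, 81, 59]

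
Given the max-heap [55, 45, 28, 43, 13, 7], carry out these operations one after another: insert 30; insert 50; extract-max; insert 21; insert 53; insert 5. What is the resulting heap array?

[53, 50, 30, 45, 13, 7, 28, 21, 43, 5]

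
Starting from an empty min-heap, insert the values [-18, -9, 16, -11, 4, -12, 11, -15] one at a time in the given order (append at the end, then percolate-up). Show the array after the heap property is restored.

[-18, -15, -12, -11, 4, 16, 11, -9]

Insert -18:
  append -18 at index 0 → [-18] (no swap needed)
Insert -9:
  append -9 at index 1 → [-18, -9] (no swap needed)
Insert 16:
  append 16 at index 2 → [-18, -9, 16] (no swap needed)
Insert -11:
  append -11 at index 3 → [-18, -9, 16, -11]
  -11 < parent -9 at index 1, swap → [-18, -11, 16, -9]
Insert 4:
  append 4 at index 4 → [-18, -11, 16, -9, 4] (no swap needed)
Insert -12:
  append -12 at index 5 → [-18, -11, 16, -9, 4, -12]
  -12 < parent 16 at index 2, swap → [-18, -11, -12, -9, 4, 16]
Insert 11:
  append 11 at index 6 → [-18, -11, -12, -9, 4, 16, 11] (no swap needed)
Insert -15:
  append -15 at index 7 → [-18, -11, -12, -9, 4, 16, 11, -15]
  -15 < parent -9 at index 3, swap → [-18, -11, -12, -15, 4, 16, 11, -9]
  -15 < parent -11 at index 1, swap → [-18, -15, -12, -11, 4, 16, 11, -9]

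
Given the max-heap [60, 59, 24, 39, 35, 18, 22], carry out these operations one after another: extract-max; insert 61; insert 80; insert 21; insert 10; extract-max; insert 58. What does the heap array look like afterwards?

[61, 58, 59, 22, 39, 18, 24, 10, 21, 35]

extract-max → returns 60:
  remove root 60; move last element 22 to root → [22, 59, 24, 39, 35, 18]
  22 vs larger child 59 at index 1, swap → [59, 22, 24, 39, 35, 18]
  22 vs larger child 39 at index 3, swap → [59, 39, 24, 22, 35, 18]
insert 61:
  append 61 at index 6 → [59, 39, 24, 22, 35, 18, 61]
  61 > parent 24 at index 2, swap → [59, 39, 61, 22, 35, 18, 24]
  61 > parent 59 at index 0, swap → [61, 39, 59, 22, 35, 18, 24]
insert 80:
  append 80 at index 7 → [61, 39, 59, 22, 35, 18, 24, 80]
  80 > parent 22 at index 3, swap → [61, 39, 59, 80, 35, 18, 24, 22]
  80 > parent 39 at index 1, swap → [61, 80, 59, 39, 35, 18, 24, 22]
  80 > parent 61 at index 0, swap → [80, 61, 59, 39, 35, 18, 24, 22]
insert 21:
  append 21 at index 8 → [80, 61, 59, 39, 35, 18, 24, 22, 21] (no swap needed)
insert 10:
  append 10 at index 9 → [80, 61, 59, 39, 35, 18, 24, 22, 21, 10] (no swap needed)
extract-max → returns 80:
  remove root 80; move last element 10 to root → [10, 61, 59, 39, 35, 18, 24, 22, 21]
  10 vs larger child 61 at index 1, swap → [61, 10, 59, 39, 35, 18, 24, 22, 21]
  10 vs larger child 39 at index 3, swap → [61, 39, 59, 10, 35, 18, 24, 22, 21]
  10 vs larger child 22 at index 7, swap → [61, 39, 59, 22, 35, 18, 24, 10, 21]
insert 58:
  append 58 at index 9 → [61, 39, 59, 22, 35, 18, 24, 10, 21, 58]
  58 > parent 35 at index 4, swap → [61, 39, 59, 22, 58, 18, 24, 10, 21, 35]
  58 > parent 39 at index 1, swap → [61, 58, 59, 22, 39, 18, 24, 10, 21, 35]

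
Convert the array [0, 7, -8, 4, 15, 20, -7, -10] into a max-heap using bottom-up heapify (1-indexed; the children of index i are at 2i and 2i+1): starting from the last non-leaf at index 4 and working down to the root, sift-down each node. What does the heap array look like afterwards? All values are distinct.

[20, 15, 0, 4, 7, -8, -7, -10]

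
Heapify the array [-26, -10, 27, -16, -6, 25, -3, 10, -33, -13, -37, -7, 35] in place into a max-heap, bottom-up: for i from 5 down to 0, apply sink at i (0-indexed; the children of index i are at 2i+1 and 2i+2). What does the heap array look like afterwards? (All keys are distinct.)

sift down from index 5:
  25 vs larger child 35 at index 12, swap → [-26, -10, 27, -16, -6, 35, -3, 10, -33, -13, -37, -7, 25]
sift down from index 4: already satisfies heap property
sift down from index 3:
  -16 vs larger child 10 at index 7, swap → [-26, -10, 27, 10, -6, 35, -3, -16, -33, -13, -37, -7, 25]
sift down from index 2:
  27 vs larger child 35 at index 5, swap → [-26, -10, 35, 10, -6, 27, -3, -16, -33, -13, -37, -7, 25]
sift down from index 1:
  -10 vs larger child 10 at index 3, swap → [-26, 10, 35, -10, -6, 27, -3, -16, -33, -13, -37, -7, 25]
sift down from index 0:
  -26 vs larger child 35 at index 2, swap → [35, 10, -26, -10, -6, 27, -3, -16, -33, -13, -37, -7, 25]
  -26 vs larger child 27 at index 5, swap → [35, 10, 27, -10, -6, -26, -3, -16, -33, -13, -37, -7, 25]
  -26 vs larger child 25 at index 12, swap → [35, 10, 27, -10, -6, 25, -3, -16, -33, -13, -37, -7, -26]

[35, 10, 27, -10, -6, 25, -3, -16, -33, -13, -37, -7, -26]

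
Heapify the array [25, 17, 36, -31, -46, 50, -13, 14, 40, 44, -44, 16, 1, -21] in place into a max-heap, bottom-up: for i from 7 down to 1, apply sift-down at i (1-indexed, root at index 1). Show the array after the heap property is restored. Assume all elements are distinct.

sift down from index 7: already satisfies heap property
sift down from index 6: already satisfies heap property
sift down from index 5:
  -46 vs larger child 44 at index 10, swap → [25, 17, 36, -31, 44, 50, -13, 14, 40, -46, -44, 16, 1, -21]
sift down from index 4:
  -31 vs larger child 40 at index 9, swap → [25, 17, 36, 40, 44, 50, -13, 14, -31, -46, -44, 16, 1, -21]
sift down from index 3:
  36 vs larger child 50 at index 6, swap → [25, 17, 50, 40, 44, 36, -13, 14, -31, -46, -44, 16, 1, -21]
sift down from index 2:
  17 vs larger child 44 at index 5, swap → [25, 44, 50, 40, 17, 36, -13, 14, -31, -46, -44, 16, 1, -21]
sift down from index 1:
  25 vs larger child 50 at index 3, swap → [50, 44, 25, 40, 17, 36, -13, 14, -31, -46, -44, 16, 1, -21]
  25 vs larger child 36 at index 6, swap → [50, 44, 36, 40, 17, 25, -13, 14, -31, -46, -44, 16, 1, -21]

[50, 44, 36, 40, 17, 25, -13, 14, -31, -46, -44, 16, 1, -21]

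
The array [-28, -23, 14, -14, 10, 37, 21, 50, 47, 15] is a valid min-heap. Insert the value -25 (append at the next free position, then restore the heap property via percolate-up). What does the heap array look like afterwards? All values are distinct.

append -25 at index 10 → [-28, -23, 14, -14, 10, 37, 21, 50, 47, 15, -25]
-25 < parent 10 at index 4, swap → [-28, -23, 14, -14, -25, 37, 21, 50, 47, 15, 10]
-25 < parent -23 at index 1, swap → [-28, -25, 14, -14, -23, 37, 21, 50, 47, 15, 10]

[-28, -25, 14, -14, -23, 37, 21, 50, 47, 15, 10]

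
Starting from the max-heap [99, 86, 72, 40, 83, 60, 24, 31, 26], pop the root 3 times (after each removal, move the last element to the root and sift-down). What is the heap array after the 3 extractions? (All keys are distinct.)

[72, 40, 60, 31, 26, 24]

extract-max #1 returns 99:
  remove root 99; move last element 26 to root → [26, 86, 72, 40, 83, 60, 24, 31]
  26 vs larger child 86 at index 1, swap → [86, 26, 72, 40, 83, 60, 24, 31]
  26 vs larger child 83 at index 4, swap → [86, 83, 72, 40, 26, 60, 24, 31]
extract-max #2 returns 86:
  remove root 86; move last element 31 to root → [31, 83, 72, 40, 26, 60, 24]
  31 vs larger child 83 at index 1, swap → [83, 31, 72, 40, 26, 60, 24]
  31 vs larger child 40 at index 3, swap → [83, 40, 72, 31, 26, 60, 24]
extract-max #3 returns 83:
  remove root 83; move last element 24 to root → [24, 40, 72, 31, 26, 60]
  24 vs larger child 72 at index 2, swap → [72, 40, 24, 31, 26, 60]
  24 vs only child 60 at index 5, swap → [72, 40, 60, 31, 26, 24]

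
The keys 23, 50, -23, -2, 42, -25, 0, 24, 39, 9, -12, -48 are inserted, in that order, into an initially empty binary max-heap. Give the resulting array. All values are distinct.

Insert 23:
  append 23 at index 0 → [23] (no swap needed)
Insert 50:
  append 50 at index 1 → [23, 50]
  50 > parent 23 at index 0, swap → [50, 23]
Insert -23:
  append -23 at index 2 → [50, 23, -23] (no swap needed)
Insert -2:
  append -2 at index 3 → [50, 23, -23, -2] (no swap needed)
Insert 42:
  append 42 at index 4 → [50, 23, -23, -2, 42]
  42 > parent 23 at index 1, swap → [50, 42, -23, -2, 23]
Insert -25:
  append -25 at index 5 → [50, 42, -23, -2, 23, -25] (no swap needed)
Insert 0:
  append 0 at index 6 → [50, 42, -23, -2, 23, -25, 0]
  0 > parent -23 at index 2, swap → [50, 42, 0, -2, 23, -25, -23]
Insert 24:
  append 24 at index 7 → [50, 42, 0, -2, 23, -25, -23, 24]
  24 > parent -2 at index 3, swap → [50, 42, 0, 24, 23, -25, -23, -2]
Insert 39:
  append 39 at index 8 → [50, 42, 0, 24, 23, -25, -23, -2, 39]
  39 > parent 24 at index 3, swap → [50, 42, 0, 39, 23, -25, -23, -2, 24]
Insert 9:
  append 9 at index 9 → [50, 42, 0, 39, 23, -25, -23, -2, 24, 9] (no swap needed)
Insert -12:
  append -12 at index 10 → [50, 42, 0, 39, 23, -25, -23, -2, 24, 9, -12] (no swap needed)
Insert -48:
  append -48 at index 11 → [50, 42, 0, 39, 23, -25, -23, -2, 24, 9, -12, -48] (no swap needed)

[50, 42, 0, 39, 23, -25, -23, -2, 24, 9, -12, -48]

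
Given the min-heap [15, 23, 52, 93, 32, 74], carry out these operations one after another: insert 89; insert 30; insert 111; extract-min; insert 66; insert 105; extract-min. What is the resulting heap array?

[30, 32, 52, 66, 105, 74, 89, 111, 93]

insert 89:
  append 89 at index 6 → [15, 23, 52, 93, 32, 74, 89] (no swap needed)
insert 30:
  append 30 at index 7 → [15, 23, 52, 93, 32, 74, 89, 30]
  30 < parent 93 at index 3, swap → [15, 23, 52, 30, 32, 74, 89, 93]
insert 111:
  append 111 at index 8 → [15, 23, 52, 30, 32, 74, 89, 93, 111] (no swap needed)
extract-min → returns 15:
  remove root 15; move last element 111 to root → [111, 23, 52, 30, 32, 74, 89, 93]
  111 vs smaller child 23 at index 1, swap → [23, 111, 52, 30, 32, 74, 89, 93]
  111 vs smaller child 30 at index 3, swap → [23, 30, 52, 111, 32, 74, 89, 93]
  111 vs only child 93 at index 7, swap → [23, 30, 52, 93, 32, 74, 89, 111]
insert 66:
  append 66 at index 8 → [23, 30, 52, 93, 32, 74, 89, 111, 66]
  66 < parent 93 at index 3, swap → [23, 30, 52, 66, 32, 74, 89, 111, 93]
insert 105:
  append 105 at index 9 → [23, 30, 52, 66, 32, 74, 89, 111, 93, 105] (no swap needed)
extract-min → returns 23:
  remove root 23; move last element 105 to root → [105, 30, 52, 66, 32, 74, 89, 111, 93]
  105 vs smaller child 30 at index 1, swap → [30, 105, 52, 66, 32, 74, 89, 111, 93]
  105 vs smaller child 32 at index 4, swap → [30, 32, 52, 66, 105, 74, 89, 111, 93]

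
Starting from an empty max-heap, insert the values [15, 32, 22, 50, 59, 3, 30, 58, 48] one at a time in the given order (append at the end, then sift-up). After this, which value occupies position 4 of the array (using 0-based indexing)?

32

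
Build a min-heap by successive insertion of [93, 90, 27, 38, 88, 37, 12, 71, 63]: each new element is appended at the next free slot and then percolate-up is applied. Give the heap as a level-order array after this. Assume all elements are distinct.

[12, 38, 27, 63, 88, 90, 37, 93, 71]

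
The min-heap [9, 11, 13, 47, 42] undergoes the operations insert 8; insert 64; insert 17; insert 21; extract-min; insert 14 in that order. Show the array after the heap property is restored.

insert 8:
  append 8 at index 5 → [9, 11, 13, 47, 42, 8]
  8 < parent 13 at index 2, swap → [9, 11, 8, 47, 42, 13]
  8 < parent 9 at index 0, swap → [8, 11, 9, 47, 42, 13]
insert 64:
  append 64 at index 6 → [8, 11, 9, 47, 42, 13, 64] (no swap needed)
insert 17:
  append 17 at index 7 → [8, 11, 9, 47, 42, 13, 64, 17]
  17 < parent 47 at index 3, swap → [8, 11, 9, 17, 42, 13, 64, 47]
insert 21:
  append 21 at index 8 → [8, 11, 9, 17, 42, 13, 64, 47, 21] (no swap needed)
extract-min → returns 8:
  remove root 8; move last element 21 to root → [21, 11, 9, 17, 42, 13, 64, 47]
  21 vs smaller child 9 at index 2, swap → [9, 11, 21, 17, 42, 13, 64, 47]
  21 vs smaller child 13 at index 5, swap → [9, 11, 13, 17, 42, 21, 64, 47]
insert 14:
  append 14 at index 8 → [9, 11, 13, 17, 42, 21, 64, 47, 14]
  14 < parent 17 at index 3, swap → [9, 11, 13, 14, 42, 21, 64, 47, 17]

[9, 11, 13, 14, 42, 21, 64, 47, 17]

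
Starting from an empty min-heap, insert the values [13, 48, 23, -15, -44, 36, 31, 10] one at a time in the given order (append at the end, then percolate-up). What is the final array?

[-44, -15, 23, 10, 13, 36, 31, 48]

Insert 13:
  append 13 at index 0 → [13] (no swap needed)
Insert 48:
  append 48 at index 1 → [13, 48] (no swap needed)
Insert 23:
  append 23 at index 2 → [13, 48, 23] (no swap needed)
Insert -15:
  append -15 at index 3 → [13, 48, 23, -15]
  -15 < parent 48 at index 1, swap → [13, -15, 23, 48]
  -15 < parent 13 at index 0, swap → [-15, 13, 23, 48]
Insert -44:
  append -44 at index 4 → [-15, 13, 23, 48, -44]
  -44 < parent 13 at index 1, swap → [-15, -44, 23, 48, 13]
  -44 < parent -15 at index 0, swap → [-44, -15, 23, 48, 13]
Insert 36:
  append 36 at index 5 → [-44, -15, 23, 48, 13, 36] (no swap needed)
Insert 31:
  append 31 at index 6 → [-44, -15, 23, 48, 13, 36, 31] (no swap needed)
Insert 10:
  append 10 at index 7 → [-44, -15, 23, 48, 13, 36, 31, 10]
  10 < parent 48 at index 3, swap → [-44, -15, 23, 10, 13, 36, 31, 48]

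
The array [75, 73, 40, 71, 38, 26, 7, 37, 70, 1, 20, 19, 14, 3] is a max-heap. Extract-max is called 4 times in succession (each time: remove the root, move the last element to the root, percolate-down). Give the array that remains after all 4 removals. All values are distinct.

[40, 38, 26, 37, 20, 19, 7, 14, 3, 1]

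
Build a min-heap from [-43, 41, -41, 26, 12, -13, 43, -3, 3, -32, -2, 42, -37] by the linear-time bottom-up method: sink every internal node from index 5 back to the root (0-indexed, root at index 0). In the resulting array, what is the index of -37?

5

sift down from index 5:
  -13 vs smaller child -37 at index 12, swap → [-43, 41, -41, 26, 12, -37, 43, -3, 3, -32, -2, 42, -13]
sift down from index 4:
  12 vs smaller child -32 at index 9, swap → [-43, 41, -41, 26, -32, -37, 43, -3, 3, 12, -2, 42, -13]
sift down from index 3:
  26 vs smaller child -3 at index 7, swap → [-43, 41, -41, -3, -32, -37, 43, 26, 3, 12, -2, 42, -13]
sift down from index 2: already satisfies heap property
sift down from index 1:
  41 vs smaller child -32 at index 4, swap → [-43, -32, -41, -3, 41, -37, 43, 26, 3, 12, -2, 42, -13]
  41 vs smaller child -2 at index 10, swap → [-43, -32, -41, -3, -2, -37, 43, 26, 3, 12, 41, 42, -13]
sift down from index 0: already satisfies heap property
resulting array: [-43, -32, -41, -3, -2, -37, 43, 26, 3, 12, 41, 42, -13]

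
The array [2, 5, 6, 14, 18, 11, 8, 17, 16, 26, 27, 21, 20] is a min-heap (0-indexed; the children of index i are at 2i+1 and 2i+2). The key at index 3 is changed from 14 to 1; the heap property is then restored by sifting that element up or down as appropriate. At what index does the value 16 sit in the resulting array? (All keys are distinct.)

set index 3 from 14 to 1 → [2, 5, 6, 1, 18, 11, 8, 17, 16, 26, 27, 21, 20]
1 < parent 5 at index 1, swap → [2, 1, 6, 5, 18, 11, 8, 17, 16, 26, 27, 21, 20]
1 < parent 2 at index 0, swap → [1, 2, 6, 5, 18, 11, 8, 17, 16, 26, 27, 21, 20]
resulting array: [1, 2, 6, 5, 18, 11, 8, 17, 16, 26, 27, 21, 20]

8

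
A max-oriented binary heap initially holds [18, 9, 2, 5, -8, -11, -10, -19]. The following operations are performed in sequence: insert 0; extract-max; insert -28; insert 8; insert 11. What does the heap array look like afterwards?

[11, 9, 2, 0, 8, -11, -10, -19, -28, -8, 5]

insert 0:
  append 0 at index 8 → [18, 9, 2, 5, -8, -11, -10, -19, 0] (no swap needed)
extract-max → returns 18:
  remove root 18; move last element 0 to root → [0, 9, 2, 5, -8, -11, -10, -19]
  0 vs larger child 9 at index 1, swap → [9, 0, 2, 5, -8, -11, -10, -19]
  0 vs larger child 5 at index 3, swap → [9, 5, 2, 0, -8, -11, -10, -19]
insert -28:
  append -28 at index 8 → [9, 5, 2, 0, -8, -11, -10, -19, -28] (no swap needed)
insert 8:
  append 8 at index 9 → [9, 5, 2, 0, -8, -11, -10, -19, -28, 8]
  8 > parent -8 at index 4, swap → [9, 5, 2, 0, 8, -11, -10, -19, -28, -8]
  8 > parent 5 at index 1, swap → [9, 8, 2, 0, 5, -11, -10, -19, -28, -8]
insert 11:
  append 11 at index 10 → [9, 8, 2, 0, 5, -11, -10, -19, -28, -8, 11]
  11 > parent 5 at index 4, swap → [9, 8, 2, 0, 11, -11, -10, -19, -28, -8, 5]
  11 > parent 8 at index 1, swap → [9, 11, 2, 0, 8, -11, -10, -19, -28, -8, 5]
  11 > parent 9 at index 0, swap → [11, 9, 2, 0, 8, -11, -10, -19, -28, -8, 5]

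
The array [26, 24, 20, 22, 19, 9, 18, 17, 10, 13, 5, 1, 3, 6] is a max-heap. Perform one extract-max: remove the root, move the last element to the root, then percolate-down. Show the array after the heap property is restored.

[24, 22, 20, 17, 19, 9, 18, 6, 10, 13, 5, 1, 3]

remove root 26; move last element 6 to root → [6, 24, 20, 22, 19, 9, 18, 17, 10, 13, 5, 1, 3]
6 vs larger child 24 at index 1, swap → [24, 6, 20, 22, 19, 9, 18, 17, 10, 13, 5, 1, 3]
6 vs larger child 22 at index 3, swap → [24, 22, 20, 6, 19, 9, 18, 17, 10, 13, 5, 1, 3]
6 vs larger child 17 at index 7, swap → [24, 22, 20, 17, 19, 9, 18, 6, 10, 13, 5, 1, 3]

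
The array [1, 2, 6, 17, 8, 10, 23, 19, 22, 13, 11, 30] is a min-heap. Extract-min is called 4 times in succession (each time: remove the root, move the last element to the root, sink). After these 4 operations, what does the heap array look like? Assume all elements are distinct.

[10, 11, 22, 17, 13, 30, 23, 19]

extract-min #1 returns 1:
  remove root 1; move last element 30 to root → [30, 2, 6, 17, 8, 10, 23, 19, 22, 13, 11]
  30 vs smaller child 2 at index 1, swap → [2, 30, 6, 17, 8, 10, 23, 19, 22, 13, 11]
  30 vs smaller child 8 at index 4, swap → [2, 8, 6, 17, 30, 10, 23, 19, 22, 13, 11]
  30 vs smaller child 11 at index 10, swap → [2, 8, 6, 17, 11, 10, 23, 19, 22, 13, 30]
extract-min #2 returns 2:
  remove root 2; move last element 30 to root → [30, 8, 6, 17, 11, 10, 23, 19, 22, 13]
  30 vs smaller child 6 at index 2, swap → [6, 8, 30, 17, 11, 10, 23, 19, 22, 13]
  30 vs smaller child 10 at index 5, swap → [6, 8, 10, 17, 11, 30, 23, 19, 22, 13]
extract-min #3 returns 6:
  remove root 6; move last element 13 to root → [13, 8, 10, 17, 11, 30, 23, 19, 22]
  13 vs smaller child 8 at index 1, swap → [8, 13, 10, 17, 11, 30, 23, 19, 22]
  13 vs smaller child 11 at index 4, swap → [8, 11, 10, 17, 13, 30, 23, 19, 22]
extract-min #4 returns 8:
  remove root 8; move last element 22 to root → [22, 11, 10, 17, 13, 30, 23, 19]
  22 vs smaller child 10 at index 2, swap → [10, 11, 22, 17, 13, 30, 23, 19]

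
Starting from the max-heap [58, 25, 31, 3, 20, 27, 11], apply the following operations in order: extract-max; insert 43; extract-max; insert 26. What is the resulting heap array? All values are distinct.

extract-max → returns 58:
  remove root 58; move last element 11 to root → [11, 25, 31, 3, 20, 27]
  11 vs larger child 31 at index 2, swap → [31, 25, 11, 3, 20, 27]
  11 vs only child 27 at index 5, swap → [31, 25, 27, 3, 20, 11]
insert 43:
  append 43 at index 6 → [31, 25, 27, 3, 20, 11, 43]
  43 > parent 27 at index 2, swap → [31, 25, 43, 3, 20, 11, 27]
  43 > parent 31 at index 0, swap → [43, 25, 31, 3, 20, 11, 27]
extract-max → returns 43:
  remove root 43; move last element 27 to root → [27, 25, 31, 3, 20, 11]
  27 vs larger child 31 at index 2, swap → [31, 25, 27, 3, 20, 11]
insert 26:
  append 26 at index 6 → [31, 25, 27, 3, 20, 11, 26] (no swap needed)

[31, 25, 27, 3, 20, 11, 26]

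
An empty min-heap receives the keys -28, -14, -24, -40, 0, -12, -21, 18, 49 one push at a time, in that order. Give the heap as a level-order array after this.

Insert -28:
  append -28 at index 0 → [-28] (no swap needed)
Insert -14:
  append -14 at index 1 → [-28, -14] (no swap needed)
Insert -24:
  append -24 at index 2 → [-28, -14, -24] (no swap needed)
Insert -40:
  append -40 at index 3 → [-28, -14, -24, -40]
  -40 < parent -14 at index 1, swap → [-28, -40, -24, -14]
  -40 < parent -28 at index 0, swap → [-40, -28, -24, -14]
Insert 0:
  append 0 at index 4 → [-40, -28, -24, -14, 0] (no swap needed)
Insert -12:
  append -12 at index 5 → [-40, -28, -24, -14, 0, -12] (no swap needed)
Insert -21:
  append -21 at index 6 → [-40, -28, -24, -14, 0, -12, -21] (no swap needed)
Insert 18:
  append 18 at index 7 → [-40, -28, -24, -14, 0, -12, -21, 18] (no swap needed)
Insert 49:
  append 49 at index 8 → [-40, -28, -24, -14, 0, -12, -21, 18, 49] (no swap needed)

[-40, -28, -24, -14, 0, -12, -21, 18, 49]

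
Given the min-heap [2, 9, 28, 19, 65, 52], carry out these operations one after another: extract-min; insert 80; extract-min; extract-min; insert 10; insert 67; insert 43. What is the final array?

extract-min → returns 2:
  remove root 2; move last element 52 to root → [52, 9, 28, 19, 65]
  52 vs smaller child 9 at index 1, swap → [9, 52, 28, 19, 65]
  52 vs smaller child 19 at index 3, swap → [9, 19, 28, 52, 65]
insert 80:
  append 80 at index 5 → [9, 19, 28, 52, 65, 80] (no swap needed)
extract-min → returns 9:
  remove root 9; move last element 80 to root → [80, 19, 28, 52, 65]
  80 vs smaller child 19 at index 1, swap → [19, 80, 28, 52, 65]
  80 vs smaller child 52 at index 3, swap → [19, 52, 28, 80, 65]
extract-min → returns 19:
  remove root 19; move last element 65 to root → [65, 52, 28, 80]
  65 vs smaller child 28 at index 2, swap → [28, 52, 65, 80]
insert 10:
  append 10 at index 4 → [28, 52, 65, 80, 10]
  10 < parent 52 at index 1, swap → [28, 10, 65, 80, 52]
  10 < parent 28 at index 0, swap → [10, 28, 65, 80, 52]
insert 67:
  append 67 at index 5 → [10, 28, 65, 80, 52, 67] (no swap needed)
insert 43:
  append 43 at index 6 → [10, 28, 65, 80, 52, 67, 43]
  43 < parent 65 at index 2, swap → [10, 28, 43, 80, 52, 67, 65]

[10, 28, 43, 80, 52, 67, 65]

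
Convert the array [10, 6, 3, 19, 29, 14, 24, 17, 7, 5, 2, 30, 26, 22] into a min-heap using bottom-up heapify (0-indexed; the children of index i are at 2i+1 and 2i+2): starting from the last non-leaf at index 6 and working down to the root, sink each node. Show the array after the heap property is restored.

sift down from index 6:
  24 vs only child 22 at index 13, swap → [10, 6, 3, 19, 29, 14, 22, 17, 7, 5, 2, 30, 26, 24]
sift down from index 5: already satisfies heap property
sift down from index 4:
  29 vs smaller child 2 at index 10, swap → [10, 6, 3, 19, 2, 14, 22, 17, 7, 5, 29, 30, 26, 24]
sift down from index 3:
  19 vs smaller child 7 at index 8, swap → [10, 6, 3, 7, 2, 14, 22, 17, 19, 5, 29, 30, 26, 24]
sift down from index 2: already satisfies heap property
sift down from index 1:
  6 vs smaller child 2 at index 4, swap → [10, 2, 3, 7, 6, 14, 22, 17, 19, 5, 29, 30, 26, 24]
  6 vs smaller child 5 at index 9, swap → [10, 2, 3, 7, 5, 14, 22, 17, 19, 6, 29, 30, 26, 24]
sift down from index 0:
  10 vs smaller child 2 at index 1, swap → [2, 10, 3, 7, 5, 14, 22, 17, 19, 6, 29, 30, 26, 24]
  10 vs smaller child 5 at index 4, swap → [2, 5, 3, 7, 10, 14, 22, 17, 19, 6, 29, 30, 26, 24]
  10 vs smaller child 6 at index 9, swap → [2, 5, 3, 7, 6, 14, 22, 17, 19, 10, 29, 30, 26, 24]

[2, 5, 3, 7, 6, 14, 22, 17, 19, 10, 29, 30, 26, 24]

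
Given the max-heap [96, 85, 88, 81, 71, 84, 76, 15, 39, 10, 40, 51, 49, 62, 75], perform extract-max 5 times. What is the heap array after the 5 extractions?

extract-max #1 returns 96:
  remove root 96; move last element 75 to root → [75, 85, 88, 81, 71, 84, 76, 15, 39, 10, 40, 51, 49, 62]
  75 vs larger child 88 at index 2, swap → [88, 85, 75, 81, 71, 84, 76, 15, 39, 10, 40, 51, 49, 62]
  75 vs larger child 84 at index 5, swap → [88, 85, 84, 81, 71, 75, 76, 15, 39, 10, 40, 51, 49, 62]
extract-max #2 returns 88:
  remove root 88; move last element 62 to root → [62, 85, 84, 81, 71, 75, 76, 15, 39, 10, 40, 51, 49]
  62 vs larger child 85 at index 1, swap → [85, 62, 84, 81, 71, 75, 76, 15, 39, 10, 40, 51, 49]
  62 vs larger child 81 at index 3, swap → [85, 81, 84, 62, 71, 75, 76, 15, 39, 10, 40, 51, 49]
extract-max #3 returns 85:
  remove root 85; move last element 49 to root → [49, 81, 84, 62, 71, 75, 76, 15, 39, 10, 40, 51]
  49 vs larger child 84 at index 2, swap → [84, 81, 49, 62, 71, 75, 76, 15, 39, 10, 40, 51]
  49 vs larger child 76 at index 6, swap → [84, 81, 76, 62, 71, 75, 49, 15, 39, 10, 40, 51]
extract-max #4 returns 84:
  remove root 84; move last element 51 to root → [51, 81, 76, 62, 71, 75, 49, 15, 39, 10, 40]
  51 vs larger child 81 at index 1, swap → [81, 51, 76, 62, 71, 75, 49, 15, 39, 10, 40]
  51 vs larger child 71 at index 4, swap → [81, 71, 76, 62, 51, 75, 49, 15, 39, 10, 40]
extract-max #5 returns 81:
  remove root 81; move last element 40 to root → [40, 71, 76, 62, 51, 75, 49, 15, 39, 10]
  40 vs larger child 76 at index 2, swap → [76, 71, 40, 62, 51, 75, 49, 15, 39, 10]
  40 vs larger child 75 at index 5, swap → [76, 71, 75, 62, 51, 40, 49, 15, 39, 10]

[76, 71, 75, 62, 51, 40, 49, 15, 39, 10]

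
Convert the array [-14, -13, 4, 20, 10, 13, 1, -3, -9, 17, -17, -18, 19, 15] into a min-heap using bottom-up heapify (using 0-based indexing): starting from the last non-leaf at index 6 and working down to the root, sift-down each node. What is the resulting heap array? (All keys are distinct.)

[-18, -17, -14, -9, -13, 4, 1, -3, 20, 17, 10, 13, 19, 15]

sift down from index 6: already satisfies heap property
sift down from index 5:
  13 vs smaller child -18 at index 11, swap → [-14, -13, 4, 20, 10, -18, 1, -3, -9, 17, -17, 13, 19, 15]
sift down from index 4:
  10 vs smaller child -17 at index 10, swap → [-14, -13, 4, 20, -17, -18, 1, -3, -9, 17, 10, 13, 19, 15]
sift down from index 3:
  20 vs smaller child -9 at index 8, swap → [-14, -13, 4, -9, -17, -18, 1, -3, 20, 17, 10, 13, 19, 15]
sift down from index 2:
  4 vs smaller child -18 at index 5, swap → [-14, -13, -18, -9, -17, 4, 1, -3, 20, 17, 10, 13, 19, 15]
sift down from index 1:
  -13 vs smaller child -17 at index 4, swap → [-14, -17, -18, -9, -13, 4, 1, -3, 20, 17, 10, 13, 19, 15]
sift down from index 0:
  -14 vs smaller child -18 at index 2, swap → [-18, -17, -14, -9, -13, 4, 1, -3, 20, 17, 10, 13, 19, 15]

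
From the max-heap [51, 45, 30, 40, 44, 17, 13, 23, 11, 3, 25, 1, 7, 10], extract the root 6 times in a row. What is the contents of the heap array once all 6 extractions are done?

[23, 11, 17, 7, 10, 1, 13, 3]

extract-max #1 returns 51:
  remove root 51; move last element 10 to root → [10, 45, 30, 40, 44, 17, 13, 23, 11, 3, 25, 1, 7]
  10 vs larger child 45 at index 1, swap → [45, 10, 30, 40, 44, 17, 13, 23, 11, 3, 25, 1, 7]
  10 vs larger child 44 at index 4, swap → [45, 44, 30, 40, 10, 17, 13, 23, 11, 3, 25, 1, 7]
  10 vs larger child 25 at index 10, swap → [45, 44, 30, 40, 25, 17, 13, 23, 11, 3, 10, 1, 7]
extract-max #2 returns 45:
  remove root 45; move last element 7 to root → [7, 44, 30, 40, 25, 17, 13, 23, 11, 3, 10, 1]
  7 vs larger child 44 at index 1, swap → [44, 7, 30, 40, 25, 17, 13, 23, 11, 3, 10, 1]
  7 vs larger child 40 at index 3, swap → [44, 40, 30, 7, 25, 17, 13, 23, 11, 3, 10, 1]
  7 vs larger child 23 at index 7, swap → [44, 40, 30, 23, 25, 17, 13, 7, 11, 3, 10, 1]
extract-max #3 returns 44:
  remove root 44; move last element 1 to root → [1, 40, 30, 23, 25, 17, 13, 7, 11, 3, 10]
  1 vs larger child 40 at index 1, swap → [40, 1, 30, 23, 25, 17, 13, 7, 11, 3, 10]
  1 vs larger child 25 at index 4, swap → [40, 25, 30, 23, 1, 17, 13, 7, 11, 3, 10]
  1 vs larger child 10 at index 10, swap → [40, 25, 30, 23, 10, 17, 13, 7, 11, 3, 1]
extract-max #4 returns 40:
  remove root 40; move last element 1 to root → [1, 25, 30, 23, 10, 17, 13, 7, 11, 3]
  1 vs larger child 30 at index 2, swap → [30, 25, 1, 23, 10, 17, 13, 7, 11, 3]
  1 vs larger child 17 at index 5, swap → [30, 25, 17, 23, 10, 1, 13, 7, 11, 3]
extract-max #5 returns 30:
  remove root 30; move last element 3 to root → [3, 25, 17, 23, 10, 1, 13, 7, 11]
  3 vs larger child 25 at index 1, swap → [25, 3, 17, 23, 10, 1, 13, 7, 11]
  3 vs larger child 23 at index 3, swap → [25, 23, 17, 3, 10, 1, 13, 7, 11]
  3 vs larger child 11 at index 8, swap → [25, 23, 17, 11, 10, 1, 13, 7, 3]
extract-max #6 returns 25:
  remove root 25; move last element 3 to root → [3, 23, 17, 11, 10, 1, 13, 7]
  3 vs larger child 23 at index 1, swap → [23, 3, 17, 11, 10, 1, 13, 7]
  3 vs larger child 11 at index 3, swap → [23, 11, 17, 3, 10, 1, 13, 7]
  3 vs only child 7 at index 7, swap → [23, 11, 17, 7, 10, 1, 13, 3]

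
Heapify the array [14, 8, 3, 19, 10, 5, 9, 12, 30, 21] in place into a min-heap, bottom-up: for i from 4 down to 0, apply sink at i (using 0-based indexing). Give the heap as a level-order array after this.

[3, 8, 5, 12, 10, 14, 9, 19, 30, 21]

sift down from index 4: already satisfies heap property
sift down from index 3:
  19 vs smaller child 12 at index 7, swap → [14, 8, 3, 12, 10, 5, 9, 19, 30, 21]
sift down from index 2: already satisfies heap property
sift down from index 1: already satisfies heap property
sift down from index 0:
  14 vs smaller child 3 at index 2, swap → [3, 8, 14, 12, 10, 5, 9, 19, 30, 21]
  14 vs smaller child 5 at index 5, swap → [3, 8, 5, 12, 10, 14, 9, 19, 30, 21]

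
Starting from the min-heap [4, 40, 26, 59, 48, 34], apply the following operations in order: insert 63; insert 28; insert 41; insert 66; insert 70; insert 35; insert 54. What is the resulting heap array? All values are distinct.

insert 63:
  append 63 at index 6 → [4, 40, 26, 59, 48, 34, 63] (no swap needed)
insert 28:
  append 28 at index 7 → [4, 40, 26, 59, 48, 34, 63, 28]
  28 < parent 59 at index 3, swap → [4, 40, 26, 28, 48, 34, 63, 59]
  28 < parent 40 at index 1, swap → [4, 28, 26, 40, 48, 34, 63, 59]
insert 41:
  append 41 at index 8 → [4, 28, 26, 40, 48, 34, 63, 59, 41] (no swap needed)
insert 66:
  append 66 at index 9 → [4, 28, 26, 40, 48, 34, 63, 59, 41, 66] (no swap needed)
insert 70:
  append 70 at index 10 → [4, 28, 26, 40, 48, 34, 63, 59, 41, 66, 70] (no swap needed)
insert 35:
  append 35 at index 11 → [4, 28, 26, 40, 48, 34, 63, 59, 41, 66, 70, 35] (no swap needed)
insert 54:
  append 54 at index 12 → [4, 28, 26, 40, 48, 34, 63, 59, 41, 66, 70, 35, 54] (no swap needed)

[4, 28, 26, 40, 48, 34, 63, 59, 41, 66, 70, 35, 54]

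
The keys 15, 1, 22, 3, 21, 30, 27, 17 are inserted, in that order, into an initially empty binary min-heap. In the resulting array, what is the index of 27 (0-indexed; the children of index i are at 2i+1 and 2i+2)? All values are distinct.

Insert 15:
  append 15 at index 0 → [15] (no swap needed)
Insert 1:
  append 1 at index 1 → [15, 1]
  1 < parent 15 at index 0, swap → [1, 15]
Insert 22:
  append 22 at index 2 → [1, 15, 22] (no swap needed)
Insert 3:
  append 3 at index 3 → [1, 15, 22, 3]
  3 < parent 15 at index 1, swap → [1, 3, 22, 15]
Insert 21:
  append 21 at index 4 → [1, 3, 22, 15, 21] (no swap needed)
Insert 30:
  append 30 at index 5 → [1, 3, 22, 15, 21, 30] (no swap needed)
Insert 27:
  append 27 at index 6 → [1, 3, 22, 15, 21, 30, 27] (no swap needed)
Insert 17:
  append 17 at index 7 → [1, 3, 22, 15, 21, 30, 27, 17] (no swap needed)
resulting array: [1, 3, 22, 15, 21, 30, 27, 17]

6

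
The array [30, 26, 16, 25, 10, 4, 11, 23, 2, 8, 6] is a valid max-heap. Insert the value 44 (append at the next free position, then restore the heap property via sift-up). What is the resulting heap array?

[44, 26, 30, 25, 10, 16, 11, 23, 2, 8, 6, 4]

append 44 at index 11 → [30, 26, 16, 25, 10, 4, 11, 23, 2, 8, 6, 44]
44 > parent 4 at index 5, swap → [30, 26, 16, 25, 10, 44, 11, 23, 2, 8, 6, 4]
44 > parent 16 at index 2, swap → [30, 26, 44, 25, 10, 16, 11, 23, 2, 8, 6, 4]
44 > parent 30 at index 0, swap → [44, 26, 30, 25, 10, 16, 11, 23, 2, 8, 6, 4]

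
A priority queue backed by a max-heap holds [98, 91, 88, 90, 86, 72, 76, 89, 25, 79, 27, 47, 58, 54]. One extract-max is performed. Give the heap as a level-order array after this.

[91, 90, 88, 89, 86, 72, 76, 54, 25, 79, 27, 47, 58]

remove root 98; move last element 54 to root → [54, 91, 88, 90, 86, 72, 76, 89, 25, 79, 27, 47, 58]
54 vs larger child 91 at index 1, swap → [91, 54, 88, 90, 86, 72, 76, 89, 25, 79, 27, 47, 58]
54 vs larger child 90 at index 3, swap → [91, 90, 88, 54, 86, 72, 76, 89, 25, 79, 27, 47, 58]
54 vs larger child 89 at index 7, swap → [91, 90, 88, 89, 86, 72, 76, 54, 25, 79, 27, 47, 58]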